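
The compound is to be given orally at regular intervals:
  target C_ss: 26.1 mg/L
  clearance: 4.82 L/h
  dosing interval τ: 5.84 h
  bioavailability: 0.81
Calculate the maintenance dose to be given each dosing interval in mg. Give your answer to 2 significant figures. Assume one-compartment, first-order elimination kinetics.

At steady state, F × (Dose/τ) = Css × CL.
Dose = Css × CL × τ / F = 26.1 × 4.820 × 5.84 / 0.81 = 907.0 mg

910 mg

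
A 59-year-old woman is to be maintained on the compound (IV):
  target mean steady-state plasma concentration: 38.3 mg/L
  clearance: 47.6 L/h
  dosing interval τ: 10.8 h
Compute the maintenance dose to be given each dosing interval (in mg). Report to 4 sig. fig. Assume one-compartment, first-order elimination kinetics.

At steady state, Dose/τ = Css × CL.
Dose = Css × CL × τ = 38.3 × 47.60 × 10.8 = 19690 mg

19690 mg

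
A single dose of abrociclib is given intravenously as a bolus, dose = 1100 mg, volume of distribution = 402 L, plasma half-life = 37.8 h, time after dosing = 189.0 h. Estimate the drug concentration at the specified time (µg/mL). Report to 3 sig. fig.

C₀ = Dose / Vd = 1100 / 402 = 2.736 mg/L
k = ln2 / t½ = 0.693147 / 37.8 = 0.01834 h⁻¹
t / t½ = 189.0 / 37.8 = 5 half-lives
C = C₀ × (1/2)^5 = 2.736 × 0.03125 = 0.08550 mg/L
(0.08550 mg/L = 0.08550 µg/mL)

0.0855 µg/mL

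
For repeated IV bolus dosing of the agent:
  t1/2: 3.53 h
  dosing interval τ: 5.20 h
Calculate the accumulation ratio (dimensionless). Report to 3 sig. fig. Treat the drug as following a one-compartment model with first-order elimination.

1.56

k = ln2 / t½ = 0.693147 / 3.53 = 0.1964 h⁻¹
e^(−kτ) = e^(−0.1964 × 5.20) = 0.3601
Accumulation ratio R = 1 / (1 − e^(−kτ)) = 1 / (1 − 0.3601) = 1.563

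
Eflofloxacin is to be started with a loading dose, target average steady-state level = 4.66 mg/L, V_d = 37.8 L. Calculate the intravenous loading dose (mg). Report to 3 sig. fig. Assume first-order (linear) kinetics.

176 mg

LD = Css × Vd = 4.66 × 37.8 = 176.1 mg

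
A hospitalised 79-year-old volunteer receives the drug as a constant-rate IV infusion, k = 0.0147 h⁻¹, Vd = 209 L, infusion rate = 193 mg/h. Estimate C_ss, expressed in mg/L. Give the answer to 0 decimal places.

63 mg/L

CL = k × Vd = 0.01470 × 209 = 3.072 L/h
At steady state Css = R₀ / CL = 193 / 3.072 = 62.83 mg/L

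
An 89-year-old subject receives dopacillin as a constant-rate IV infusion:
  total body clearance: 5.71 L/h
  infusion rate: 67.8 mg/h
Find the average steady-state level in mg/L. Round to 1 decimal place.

At steady state Css = R₀ / CL = 67.8 / 5.710 = 11.87 mg/L

11.9 mg/L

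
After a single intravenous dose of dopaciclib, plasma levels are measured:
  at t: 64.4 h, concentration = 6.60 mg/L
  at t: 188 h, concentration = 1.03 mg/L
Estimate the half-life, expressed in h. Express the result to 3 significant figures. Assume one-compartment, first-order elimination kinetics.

k = ln(C₁/C₂) / (t₂ − t₁) = ln(6.60/1.03) / (188 − 64.4)
  = 1.858 / 123.6 = 0.01503 h⁻¹
t½ = ln2 / k = 0.693147 / 0.01503 = 46.12 h

46.1 h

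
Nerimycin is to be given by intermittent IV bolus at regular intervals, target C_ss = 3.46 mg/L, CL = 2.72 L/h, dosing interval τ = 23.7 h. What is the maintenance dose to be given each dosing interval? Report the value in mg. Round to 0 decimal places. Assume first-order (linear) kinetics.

At steady state, Dose/τ = Css × CL.
Dose = Css × CL × τ = 3.46 × 2.720 × 23.7 = 223.0 mg

223 mg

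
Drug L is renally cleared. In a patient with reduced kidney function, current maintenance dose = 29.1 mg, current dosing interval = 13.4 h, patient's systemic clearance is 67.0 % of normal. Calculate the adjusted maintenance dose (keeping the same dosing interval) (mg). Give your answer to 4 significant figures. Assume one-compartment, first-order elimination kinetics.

To keep the same average steady-state level, dosing rate must scale with clearance.
CL ratio = 67.0 / 100 = 0.6700
New dose (same interval) = 29.1 × 0.6700 = 19.50 mg

19.50 mg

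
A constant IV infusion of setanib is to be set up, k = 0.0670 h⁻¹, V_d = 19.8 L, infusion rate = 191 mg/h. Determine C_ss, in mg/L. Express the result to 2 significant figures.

CL = k × Vd = 0.06700 × 19.8 = 1.327 L/h
At steady state Css = R₀ / CL = 191 / 1.327 = 143.9 mg/L

140 mg/L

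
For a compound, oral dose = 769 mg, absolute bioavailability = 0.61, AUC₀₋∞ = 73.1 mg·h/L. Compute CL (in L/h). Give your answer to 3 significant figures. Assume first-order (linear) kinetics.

6.42 L/h

CL = F·Dose / AUC = 0.61 × 769 / 73.1 = 6.417 L/h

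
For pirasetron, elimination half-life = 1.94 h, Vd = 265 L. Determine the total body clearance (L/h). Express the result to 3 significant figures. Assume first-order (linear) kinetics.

94.7 L/h

k = ln2 / t½ = 0.693147 / 1.94 = 0.3573 h⁻¹
CL = k × Vd = 0.3573 × 265 = 94.68 L/h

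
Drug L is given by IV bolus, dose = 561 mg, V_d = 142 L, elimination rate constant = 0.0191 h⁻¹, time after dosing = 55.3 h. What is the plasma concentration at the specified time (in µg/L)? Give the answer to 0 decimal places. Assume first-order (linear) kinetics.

C₀ = Dose / Vd = 561.0 / 142 = 3.951 mg/L
C = C₀ · e^(−k·t) = 3.951 × e^(−0.01910 × 55.3)
  = 3.951 × 0.3478 = 1.374 mg/L
Convert: 1.374 mg/L × 1000 = 1374 µg/L

1374 µg/L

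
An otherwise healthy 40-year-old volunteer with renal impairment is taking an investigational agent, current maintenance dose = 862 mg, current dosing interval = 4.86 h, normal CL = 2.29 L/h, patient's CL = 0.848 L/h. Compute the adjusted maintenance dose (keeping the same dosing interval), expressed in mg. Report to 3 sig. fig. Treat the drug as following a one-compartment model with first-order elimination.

319 mg

To keep the same average steady-state level, dosing rate must scale with clearance.
CL ratio = 0.848 / 2.29 = 0.3703
New dose (same interval) = 862 × 0.3703 = 319.2 mg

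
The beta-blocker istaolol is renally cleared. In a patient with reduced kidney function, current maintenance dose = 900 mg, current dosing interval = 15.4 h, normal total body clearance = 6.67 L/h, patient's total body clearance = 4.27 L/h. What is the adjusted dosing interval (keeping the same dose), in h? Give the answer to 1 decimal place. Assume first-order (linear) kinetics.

To keep the same average steady-state level, dosing rate must scale with clearance.
CL ratio = 4.27 / 6.67 = 0.6402
New interval (same dose) = 15.4 / 0.6402 = 24.05 h

24.1 h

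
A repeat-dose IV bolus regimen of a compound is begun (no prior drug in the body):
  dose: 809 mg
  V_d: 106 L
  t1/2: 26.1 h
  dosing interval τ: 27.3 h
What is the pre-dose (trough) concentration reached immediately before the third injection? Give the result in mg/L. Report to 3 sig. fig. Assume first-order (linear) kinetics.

5.49 mg/L

C₀ per dose = Dose / Vd = 809 / 106 = 7.632 mg/L
k = ln2 / t½ = 0.693147 / 26.1 = 0.02656 h⁻¹
Fraction remaining after one interval: r = e^(−kτ) = e^(−0.02656 × 27.3) = 0.4843
Before dose 3, 2 doses have been given (aged 1τ, 2τ).
C_trough = C₀ × (r + r²) = 7.632 × (0.4843 + 0.2345) = 5.486 mg/L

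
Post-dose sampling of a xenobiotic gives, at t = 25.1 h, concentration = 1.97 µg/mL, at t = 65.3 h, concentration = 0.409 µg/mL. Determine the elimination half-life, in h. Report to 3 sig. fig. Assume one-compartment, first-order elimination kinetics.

k = ln(C₁/C₂) / (t₂ − t₁) = ln(1.97/0.409) / (65.3 − 25.1)
  = 1.572 / 40.20 = 0.03910 h⁻¹
t½ = ln2 / k = 0.693147 / 0.03910 = 17.73 h

17.7 h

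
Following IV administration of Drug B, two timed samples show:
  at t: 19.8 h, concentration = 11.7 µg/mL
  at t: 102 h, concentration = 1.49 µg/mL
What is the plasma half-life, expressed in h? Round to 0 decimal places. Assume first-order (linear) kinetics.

28 h

k = ln(C₁/C₂) / (t₂ − t₁) = ln(11.7/1.49) / (102 − 19.8)
  = 2.061 / 82.20 = 0.02507 h⁻¹
t½ = ln2 / k = 0.693147 / 0.02507 = 27.65 h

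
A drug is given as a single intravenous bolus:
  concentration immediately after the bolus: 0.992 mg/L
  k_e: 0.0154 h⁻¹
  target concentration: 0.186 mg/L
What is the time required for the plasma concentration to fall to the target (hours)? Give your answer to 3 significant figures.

109 h

t = ln(C₀ / C) / k = ln(0.9920 / 0.186) / 0.01540
  = ln(5.333) / 0.01540 = 1.674 / 0.01540 = 108.7 h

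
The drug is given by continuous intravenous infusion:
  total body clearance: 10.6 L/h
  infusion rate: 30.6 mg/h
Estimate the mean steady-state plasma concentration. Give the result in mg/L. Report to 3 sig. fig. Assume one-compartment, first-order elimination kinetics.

2.89 mg/L

At steady state Css = R₀ / CL = 30.6 / 10.60 = 2.887 mg/L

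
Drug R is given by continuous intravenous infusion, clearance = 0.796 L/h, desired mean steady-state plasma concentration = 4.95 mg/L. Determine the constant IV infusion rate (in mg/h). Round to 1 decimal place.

At steady state, infusion rate R₀ = Css × CL = 4.95 × 0.7960 = 3.940 mg/h

3.9 mg/h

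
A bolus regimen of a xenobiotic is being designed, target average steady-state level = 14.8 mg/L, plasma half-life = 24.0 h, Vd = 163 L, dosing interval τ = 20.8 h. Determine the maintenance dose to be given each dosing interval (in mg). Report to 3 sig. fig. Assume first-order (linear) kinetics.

1450 mg

k = ln2 / t½ = 0.693147 / 24.0 = 0.02888 h⁻¹
CL = k × Vd = 0.02888 × 163 = 4.707 L/h
At steady state, Dose/τ = Css × CL.
Dose = Css × CL × τ = 14.8 × 4.707 × 20.8 = 1449 mg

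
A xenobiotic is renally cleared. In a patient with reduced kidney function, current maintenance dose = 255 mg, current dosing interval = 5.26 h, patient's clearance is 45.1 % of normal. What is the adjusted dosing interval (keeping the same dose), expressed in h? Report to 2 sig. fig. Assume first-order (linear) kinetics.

To keep the same average steady-state level, dosing rate must scale with clearance.
CL ratio = 45.1 / 100 = 0.4510
New interval (same dose) = 5.26 / 0.4510 = 11.66 h

12 h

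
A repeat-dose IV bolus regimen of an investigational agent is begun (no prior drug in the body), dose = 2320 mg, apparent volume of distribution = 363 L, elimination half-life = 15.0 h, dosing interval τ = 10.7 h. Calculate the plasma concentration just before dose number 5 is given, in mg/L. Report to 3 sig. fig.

C₀ per dose = Dose / Vd = 2320 / 363 = 6.391 mg/L
k = ln2 / t½ = 0.693147 / 15.0 = 0.04621 h⁻¹
Fraction remaining after one interval: r = e^(−kτ) = e^(−0.04621 × 10.7) = 0.6099
Before dose 5, 4 doses have been given (aged 1τ, 2τ, 3τ, 4τ).
C_trough = C₀ × (r + r² + … + r^4) = C₀ × r(1−r^4)/(1−r)
        = 6.391 × 0.6099 × (1 − 0.1384) / (1 − 0.6099) = 8.609 mg/L

8.61 mg/L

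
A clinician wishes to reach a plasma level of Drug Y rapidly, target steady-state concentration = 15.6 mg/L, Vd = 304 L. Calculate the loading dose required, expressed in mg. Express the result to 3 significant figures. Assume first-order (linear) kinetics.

4740 mg

LD = Css × Vd = 15.6 × 304 = 4742 mg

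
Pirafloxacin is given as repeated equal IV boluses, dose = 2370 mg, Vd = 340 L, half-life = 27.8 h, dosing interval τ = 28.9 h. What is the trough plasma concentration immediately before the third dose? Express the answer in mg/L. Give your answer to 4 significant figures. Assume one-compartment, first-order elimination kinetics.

5.041 mg/L

C₀ per dose = Dose / Vd = 2370 / 340 = 6.971 mg/L
k = ln2 / t½ = 0.693147 / 27.8 = 0.02493 h⁻¹
Fraction remaining after one interval: r = e^(−kτ) = e^(−0.02493 × 28.9) = 0.4865
Before dose 3, 2 doses have been given (aged 1τ, 2τ).
C_trough = C₀ × (r + r²) = 6.971 × (0.4865 + 0.2367) = 5.041 mg/L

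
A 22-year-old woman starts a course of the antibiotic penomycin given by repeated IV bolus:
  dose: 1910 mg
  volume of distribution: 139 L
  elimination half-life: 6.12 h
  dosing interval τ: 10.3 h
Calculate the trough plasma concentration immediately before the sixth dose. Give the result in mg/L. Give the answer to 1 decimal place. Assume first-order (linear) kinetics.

6.2 mg/L

C₀ per dose = Dose / Vd = 1910 / 139 = 13.74 mg/L
k = ln2 / t½ = 0.693147 / 6.12 = 0.1133 h⁻¹
Fraction remaining after one interval: r = e^(−kτ) = e^(−0.1133 × 10.3) = 0.3113
Before dose 6, 5 doses have been given (aged 1τ, 2τ, 3τ, 4τ, 5τ).
C_trough = C₀ × (r + r² + … + r^5) = C₀ × r(1−r^5)/(1−r)
        = 13.74 × 0.3113 × (1 − 0.002923) / (1 − 0.3113) = 6.192 mg/L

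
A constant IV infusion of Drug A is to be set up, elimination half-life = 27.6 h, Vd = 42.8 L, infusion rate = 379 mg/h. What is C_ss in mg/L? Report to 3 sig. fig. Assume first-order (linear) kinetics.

353 mg/L

k = ln2 / t½ = 0.693147 / 27.6 = 0.02511 h⁻¹
CL = k × Vd = 0.02511 × 42.8 = 1.075 L/h
At steady state Css = R₀ / CL = 379 / 1.075 = 352.6 mg/L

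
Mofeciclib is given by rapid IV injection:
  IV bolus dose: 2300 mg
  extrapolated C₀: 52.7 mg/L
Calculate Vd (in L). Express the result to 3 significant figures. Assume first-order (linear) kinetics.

Vd = Dose / C₀ = 2300 / 52.7 = 43.64 L

43.6 L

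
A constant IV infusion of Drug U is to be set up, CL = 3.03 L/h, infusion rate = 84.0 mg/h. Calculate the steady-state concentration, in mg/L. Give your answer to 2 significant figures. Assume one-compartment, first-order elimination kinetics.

At steady state Css = R₀ / CL = 84.0 / 3.030 = 27.72 mg/L

28 mg/L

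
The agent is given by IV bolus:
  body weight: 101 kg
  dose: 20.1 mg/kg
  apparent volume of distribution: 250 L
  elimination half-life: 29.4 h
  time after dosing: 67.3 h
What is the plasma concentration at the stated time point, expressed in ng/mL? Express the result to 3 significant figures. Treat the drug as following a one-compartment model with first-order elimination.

1660 ng/mL

Total dose = 20.1 × 101 = 2030 mg
C₀ = Dose / Vd = 2030 / 250 = 8.120 mg/L
k = ln2 / t½ = 0.693147 / 29.4 = 0.02358 h⁻¹
C = C₀ · e^(−k·t) = 8.120 × e^(−0.02358 × 67.3)
  = 8.120 × 0.2046 = 1.661 mg/L
Convert: 1.661 mg/L × 1000 = 1661 ng/mL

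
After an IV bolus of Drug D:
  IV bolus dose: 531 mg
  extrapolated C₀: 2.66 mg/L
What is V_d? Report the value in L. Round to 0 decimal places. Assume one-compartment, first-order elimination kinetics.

200 L

Vd = Dose / C₀ = 531.0 / 2.66 = 199.6 L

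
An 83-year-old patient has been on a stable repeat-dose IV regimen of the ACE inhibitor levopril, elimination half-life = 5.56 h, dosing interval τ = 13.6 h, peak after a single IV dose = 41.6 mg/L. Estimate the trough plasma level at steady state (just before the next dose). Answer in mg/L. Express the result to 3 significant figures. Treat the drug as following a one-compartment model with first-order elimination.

9.35 mg/L

k = ln2 / t½ = 0.693147 / 5.56 = 0.1247 h⁻¹
e^(−kτ) = e^(−0.1247 × 13.6) = 0.1834
Accumulation ratio R = 1 / (1 − e^(−kτ)) = 1 / (1 − 0.1834) = 1.225
Steady-state trough = C₀ × R × e^(−kτ) = 41.6 × 1.225 × 0.1834 = 9.346 mg/L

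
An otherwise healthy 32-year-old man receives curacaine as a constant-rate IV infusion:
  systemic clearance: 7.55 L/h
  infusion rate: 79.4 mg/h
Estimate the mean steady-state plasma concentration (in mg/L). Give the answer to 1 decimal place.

10.5 mg/L

At steady state Css = R₀ / CL = 79.4 / 7.550 = 10.52 mg/L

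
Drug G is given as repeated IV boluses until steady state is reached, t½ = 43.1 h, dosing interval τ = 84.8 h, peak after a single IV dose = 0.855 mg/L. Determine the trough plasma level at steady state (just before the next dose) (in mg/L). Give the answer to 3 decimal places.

k = ln2 / t½ = 0.693147 / 43.1 = 0.01608 h⁻¹
e^(−kτ) = e^(−0.01608 × 84.8) = 0.2557
Accumulation ratio R = 1 / (1 − e^(−kτ)) = 1 / (1 − 0.2557) = 1.344
Steady-state trough = C₀ × R × e^(−kτ) = 0.855 × 1.344 × 0.2557 = 0.2938 mg/L

0.294 mg/L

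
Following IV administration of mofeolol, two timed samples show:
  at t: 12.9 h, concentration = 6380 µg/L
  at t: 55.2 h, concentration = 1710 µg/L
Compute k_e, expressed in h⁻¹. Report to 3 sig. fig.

k = ln(C₁/C₂) / (t₂ − t₁) = ln(6380/1710) / (55.2 − 12.9)
  = 1.317 / 42.30 = 0.03113 h⁻¹

0.0311 h⁻¹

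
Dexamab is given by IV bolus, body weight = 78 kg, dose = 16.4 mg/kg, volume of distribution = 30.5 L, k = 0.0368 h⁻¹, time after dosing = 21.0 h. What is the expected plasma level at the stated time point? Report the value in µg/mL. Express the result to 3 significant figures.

19.4 µg/mL

Total dose = 16.4 × 78 = 1279 mg
C₀ = Dose / Vd = 1279 / 30.5 = 41.93 mg/L
C = C₀ · e^(−k·t) = 41.93 × e^(−0.03680 × 21.0)
  = 41.93 × 0.4617 = 19.36 mg/L
(19.36 mg/L = 19.36 µg/mL)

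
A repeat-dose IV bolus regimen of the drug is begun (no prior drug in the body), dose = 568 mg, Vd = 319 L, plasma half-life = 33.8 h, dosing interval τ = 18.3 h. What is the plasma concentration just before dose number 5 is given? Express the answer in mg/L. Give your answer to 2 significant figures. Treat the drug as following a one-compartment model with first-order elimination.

3.0 mg/L

C₀ per dose = Dose / Vd = 568 / 319 = 1.781 mg/L
k = ln2 / t½ = 0.693147 / 33.8 = 0.02051 h⁻¹
Fraction remaining after one interval: r = e^(−kτ) = e^(−0.02051 × 18.3) = 0.6871
Before dose 5, 4 doses have been given (aged 1τ, 2τ, 3τ, 4τ).
C_trough = C₀ × (r + r² + … + r^4) = C₀ × r(1−r^4)/(1−r)
        = 1.781 × 0.6871 × (1 − 0.2229) / (1 − 0.6871) = 3.039 mg/L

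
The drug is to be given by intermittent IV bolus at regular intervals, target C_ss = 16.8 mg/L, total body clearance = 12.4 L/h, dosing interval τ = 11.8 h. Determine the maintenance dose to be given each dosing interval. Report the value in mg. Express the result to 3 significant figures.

At steady state, Dose/τ = Css × CL.
Dose = Css × CL × τ = 16.8 × 12.40 × 11.8 = 2458 mg

2460 mg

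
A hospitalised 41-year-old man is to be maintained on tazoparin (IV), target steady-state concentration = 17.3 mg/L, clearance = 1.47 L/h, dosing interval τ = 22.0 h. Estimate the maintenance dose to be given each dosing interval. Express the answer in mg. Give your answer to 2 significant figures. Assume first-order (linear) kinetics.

At steady state, Dose/τ = Css × CL.
Dose = Css × CL × τ = 17.3 × 1.470 × 22.0 = 559.5 mg

560 mg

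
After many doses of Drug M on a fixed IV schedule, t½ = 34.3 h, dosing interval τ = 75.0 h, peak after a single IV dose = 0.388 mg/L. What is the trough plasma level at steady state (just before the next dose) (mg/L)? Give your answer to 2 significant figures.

0.11 mg/L

k = ln2 / t½ = 0.693147 / 34.3 = 0.02021 h⁻¹
e^(−kτ) = e^(−0.02021 × 75.0) = 0.2196
Accumulation ratio R = 1 / (1 − e^(−kτ)) = 1 / (1 − 0.2196) = 1.281
Steady-state trough = C₀ × R × e^(−kτ) = 0.388 × 1.281 × 0.2196 = 0.1091 mg/L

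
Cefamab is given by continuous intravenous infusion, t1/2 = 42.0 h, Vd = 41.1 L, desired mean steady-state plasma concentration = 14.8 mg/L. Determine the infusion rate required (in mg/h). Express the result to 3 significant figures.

k = ln2 / t½ = 0.693147 / 42.0 = 0.01650 h⁻¹
CL = k × Vd = 0.01650 × 41.1 = 0.6782 L/h
At steady state, infusion rate R₀ = Css × CL = 14.8 × 0.6782 = 10.04 mg/h

10.0 mg/h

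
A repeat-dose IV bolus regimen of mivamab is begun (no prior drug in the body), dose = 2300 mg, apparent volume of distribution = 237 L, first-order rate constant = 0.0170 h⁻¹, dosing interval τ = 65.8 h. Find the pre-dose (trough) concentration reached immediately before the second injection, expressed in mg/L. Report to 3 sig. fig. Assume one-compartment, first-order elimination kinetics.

3.17 mg/L

C₀ per dose = Dose / Vd = 2300 / 237 = 9.705 mg/L
Fraction remaining after one interval: r = e^(−kτ) = e^(−0.01700 × 65.8) = 0.3267
Before dose 2, 1 dose has been given (aged 1τ).
C_trough = C₀ × r = 9.705 × 0.3267 = 3.171 mg/L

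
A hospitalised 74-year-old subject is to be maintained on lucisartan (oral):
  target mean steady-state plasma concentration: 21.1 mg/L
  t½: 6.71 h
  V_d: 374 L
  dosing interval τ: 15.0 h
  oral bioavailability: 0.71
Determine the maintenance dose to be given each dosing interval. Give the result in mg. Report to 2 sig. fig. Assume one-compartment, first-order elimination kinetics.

17000 mg

k = ln2 / t½ = 0.693147 / 6.71 = 0.1033 h⁻¹
CL = k × Vd = 0.1033 × 374 = 38.63 L/h
At steady state, F × (Dose/τ) = Css × CL.
Dose = Css × CL × τ / F = 21.1 × 38.63 × 15.0 / 0.71 = 17220 mg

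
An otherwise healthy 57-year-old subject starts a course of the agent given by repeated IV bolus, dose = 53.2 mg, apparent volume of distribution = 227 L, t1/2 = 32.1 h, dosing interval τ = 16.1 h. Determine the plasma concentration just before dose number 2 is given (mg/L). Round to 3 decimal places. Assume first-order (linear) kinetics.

C₀ per dose = Dose / Vd = 53.2 / 227 = 0.2344 mg/L
k = ln2 / t½ = 0.693147 / 32.1 = 0.02159 h⁻¹
Fraction remaining after one interval: r = e^(−kτ) = e^(−0.02159 × 16.1) = 0.7064
Before dose 2, 1 dose has been given (aged 1τ).
C_trough = C₀ × r = 0.2344 × 0.7064 = 0.1656 mg/L

0.166 mg/L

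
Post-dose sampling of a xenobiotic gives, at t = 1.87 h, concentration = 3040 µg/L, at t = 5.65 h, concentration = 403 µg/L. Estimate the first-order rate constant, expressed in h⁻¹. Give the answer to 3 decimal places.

0.535 h⁻¹

k = ln(C₁/C₂) / (t₂ − t₁) = ln(3040/403) / (5.65 − 1.87)
  = 2.021 / 3.780 = 0.5347 h⁻¹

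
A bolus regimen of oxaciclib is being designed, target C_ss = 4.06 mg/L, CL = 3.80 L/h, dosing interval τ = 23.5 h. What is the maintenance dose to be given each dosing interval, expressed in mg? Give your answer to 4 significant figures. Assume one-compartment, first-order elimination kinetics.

At steady state, Dose/τ = Css × CL.
Dose = Css × CL × τ = 4.06 × 3.800 × 23.5 = 362.6 mg

362.6 mg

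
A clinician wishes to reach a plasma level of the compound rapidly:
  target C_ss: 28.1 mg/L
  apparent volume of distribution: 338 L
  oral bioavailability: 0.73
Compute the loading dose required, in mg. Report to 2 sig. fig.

13000 mg

LD = Css × Vd / F = 28.1 × 338 / 0.73 = 13010 mg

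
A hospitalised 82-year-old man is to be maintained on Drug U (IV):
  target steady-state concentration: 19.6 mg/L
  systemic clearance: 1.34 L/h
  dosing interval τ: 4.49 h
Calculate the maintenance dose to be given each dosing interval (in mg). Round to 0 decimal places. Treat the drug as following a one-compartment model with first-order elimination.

118 mg

At steady state, Dose/τ = Css × CL.
Dose = Css × CL × τ = 19.6 × 1.340 × 4.49 = 117.9 mg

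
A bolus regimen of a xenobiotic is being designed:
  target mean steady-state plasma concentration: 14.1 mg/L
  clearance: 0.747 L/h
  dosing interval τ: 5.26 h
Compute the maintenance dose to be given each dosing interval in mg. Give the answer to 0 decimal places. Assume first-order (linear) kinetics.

At steady state, Dose/τ = Css × CL.
Dose = Css × CL × τ = 14.1 × 0.7470 × 5.26 = 55.40 mg

55 mg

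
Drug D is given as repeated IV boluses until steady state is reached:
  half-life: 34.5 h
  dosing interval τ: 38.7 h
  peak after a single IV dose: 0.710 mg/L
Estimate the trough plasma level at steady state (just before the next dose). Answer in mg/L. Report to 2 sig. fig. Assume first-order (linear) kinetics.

k = ln2 / t½ = 0.693147 / 34.5 = 0.02009 h⁻¹
e^(−kτ) = e^(−0.02009 × 38.7) = 0.4596
Accumulation ratio R = 1 / (1 − e^(−kτ)) = 1 / (1 − 0.4596) = 1.850
Steady-state trough = C₀ × R × e^(−kτ) = 0.710 × 1.850 × 0.4596 = 0.6037 mg/L

0.60 mg/L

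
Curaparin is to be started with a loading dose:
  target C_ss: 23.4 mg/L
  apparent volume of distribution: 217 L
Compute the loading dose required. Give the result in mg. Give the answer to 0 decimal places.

LD = Css × Vd = 23.4 × 217 = 5078 mg

5078 mg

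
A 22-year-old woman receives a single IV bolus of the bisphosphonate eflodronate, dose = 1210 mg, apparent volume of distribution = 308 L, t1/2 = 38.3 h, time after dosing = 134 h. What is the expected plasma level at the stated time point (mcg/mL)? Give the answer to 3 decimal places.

C₀ = Dose / Vd = 1210 / 308 = 3.929 mg/L
k = ln2 / t½ = 0.693147 / 38.3 = 0.01810 h⁻¹
C = C₀ · e^(−k·t) = 3.929 × e^(−0.01810 × 134)
  = 3.929 × 0.08844 = 0.3475 mg/L
(0.3475 mg/L = 0.3475 mcg/mL)

0.348 mcg/mL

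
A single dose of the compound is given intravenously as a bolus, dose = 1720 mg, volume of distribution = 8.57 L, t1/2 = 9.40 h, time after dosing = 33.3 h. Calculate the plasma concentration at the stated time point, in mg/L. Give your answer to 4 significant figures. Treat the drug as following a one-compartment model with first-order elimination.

C₀ = Dose / Vd = 1720 / 8.57 = 200.7 mg/L
k = ln2 / t½ = 0.693147 / 9.40 = 0.07374 h⁻¹
C = C₀ · e^(−k·t) = 200.7 × e^(−0.07374 × 33.3)
  = 200.7 × 0.08582 = 17.22 mg/L

17.22 mg/L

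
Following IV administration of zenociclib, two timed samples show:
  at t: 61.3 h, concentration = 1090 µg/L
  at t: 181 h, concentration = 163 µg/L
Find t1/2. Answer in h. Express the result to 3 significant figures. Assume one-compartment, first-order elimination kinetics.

43.7 h

k = ln(C₁/C₂) / (t₂ − t₁) = ln(1090/163) / (181 − 61.3)
  = 1.900 / 119.7 = 0.01587 h⁻¹
t½ = ln2 / k = 0.693147 / 0.01587 = 43.68 h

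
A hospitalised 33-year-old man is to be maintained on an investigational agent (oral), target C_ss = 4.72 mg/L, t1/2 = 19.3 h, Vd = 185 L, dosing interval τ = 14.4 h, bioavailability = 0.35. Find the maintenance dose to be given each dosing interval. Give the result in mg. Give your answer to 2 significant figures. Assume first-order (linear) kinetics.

1300 mg

k = ln2 / t½ = 0.693147 / 19.3 = 0.03591 h⁻¹
CL = k × Vd = 0.03591 × 185 = 6.643 L/h
At steady state, F × (Dose/τ) = Css × CL.
Dose = Css × CL × τ / F = 4.72 × 6.643 × 14.4 / 0.35 = 1290 mg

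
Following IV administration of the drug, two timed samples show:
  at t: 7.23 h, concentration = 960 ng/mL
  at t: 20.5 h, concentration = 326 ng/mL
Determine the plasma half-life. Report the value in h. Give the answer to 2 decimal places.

k = ln(C₁/C₂) / (t₂ − t₁) = ln(960/326) / (20.5 − 7.23)
  = 1.080 / 13.27 = 0.08139 h⁻¹
t½ = ln2 / k = 0.693147 / 0.08139 = 8.516 h

8.52 h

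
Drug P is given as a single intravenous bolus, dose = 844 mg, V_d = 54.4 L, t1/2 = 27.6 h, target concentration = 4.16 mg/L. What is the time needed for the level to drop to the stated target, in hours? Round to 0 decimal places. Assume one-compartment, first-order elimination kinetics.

52 h

C₀ = Dose / Vd = 844.0 / 54.4 = 15.51 mg/L
k = ln2 / t½ = 0.693147 / 27.6 = 0.02511 h⁻¹
t = ln(C₀ / C) / k = ln(15.51 / 4.16) / 0.02511
  = ln(3.728) / 0.02511 = 1.316 / 0.02511 = 52.41 h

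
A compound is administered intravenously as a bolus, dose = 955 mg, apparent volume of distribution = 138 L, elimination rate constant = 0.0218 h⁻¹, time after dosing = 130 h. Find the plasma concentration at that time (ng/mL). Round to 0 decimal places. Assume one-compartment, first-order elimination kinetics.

407 ng/mL

C₀ = Dose / Vd = 955.0 / 138 = 6.920 mg/L
C = C₀ · e^(−k·t) = 6.920 × e^(−0.02180 × 130)
  = 6.920 × 0.05878 = 0.4068 mg/L
Convert: 0.4068 mg/L × 1000 = 406.8 ng/mL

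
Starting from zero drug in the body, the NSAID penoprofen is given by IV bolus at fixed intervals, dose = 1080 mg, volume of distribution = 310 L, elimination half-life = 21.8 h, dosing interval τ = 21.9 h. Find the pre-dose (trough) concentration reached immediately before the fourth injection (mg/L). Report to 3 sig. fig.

C₀ per dose = Dose / Vd = 1080 / 310 = 3.484 mg/L
k = ln2 / t½ = 0.693147 / 21.8 = 0.03180 h⁻¹
Fraction remaining after one interval: r = e^(−kτ) = e^(−0.03180 × 21.9) = 0.4984
Before dose 4, 3 doses have been given (aged 1τ, 2τ, 3τ).
C_trough = C₀ × (r + r² + … + r^3) = C₀ × r(1−r^3)/(1−r)
        = 3.484 × 0.4984 × (1 − 0.1238) / (1 − 0.4984) = 3.033 mg/L

3.03 mg/L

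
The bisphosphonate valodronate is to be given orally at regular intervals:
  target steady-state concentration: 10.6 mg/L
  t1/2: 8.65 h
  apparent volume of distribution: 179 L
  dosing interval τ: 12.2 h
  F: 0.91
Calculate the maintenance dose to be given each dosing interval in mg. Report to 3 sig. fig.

k = ln2 / t½ = 0.693147 / 8.65 = 0.08013 h⁻¹
CL = k × Vd = 0.08013 × 179 = 14.34 L/h
At steady state, F × (Dose/τ) = Css × CL.
Dose = Css × CL × τ / F = 10.6 × 14.34 × 12.2 / 0.91 = 2038 mg

2040 mg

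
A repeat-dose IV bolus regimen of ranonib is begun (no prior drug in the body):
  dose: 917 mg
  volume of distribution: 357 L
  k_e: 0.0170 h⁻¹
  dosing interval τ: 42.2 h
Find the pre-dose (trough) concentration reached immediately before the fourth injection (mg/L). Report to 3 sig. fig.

C₀ per dose = Dose / Vd = 917 / 357 = 2.569 mg/L
Fraction remaining after one interval: r = e^(−kτ) = e^(−0.01700 × 42.2) = 0.4880
Before dose 4, 3 doses have been given (aged 1τ, 2τ, 3τ).
C_trough = C₀ × (r + r² + … + r^3) = C₀ × r(1−r^3)/(1−r)
        = 2.569 × 0.4880 × (1 − 0.1162) / (1 − 0.4880) = 2.164 mg/L

2.16 mg/L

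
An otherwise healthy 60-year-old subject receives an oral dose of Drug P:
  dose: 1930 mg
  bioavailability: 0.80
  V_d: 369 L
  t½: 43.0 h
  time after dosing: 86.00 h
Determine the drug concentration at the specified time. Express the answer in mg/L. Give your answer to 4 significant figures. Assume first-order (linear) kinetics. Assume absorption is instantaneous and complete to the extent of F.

1.046 mg/L

Amount reaching circulation = F × Dose = 0.80 × 1930 = 1544 mg
C₀ = F·Dose / Vd = 1544 / 369 = 4.184 mg/L
k = ln2 / t½ = 0.693147 / 43.0 = 0.01612 h⁻¹
t / t½ = 86.00 / 43.0 = 2 half-lives
C = C₀ × (1/2)^2 = 4.184 × 0.2500 = 1.046 mg/L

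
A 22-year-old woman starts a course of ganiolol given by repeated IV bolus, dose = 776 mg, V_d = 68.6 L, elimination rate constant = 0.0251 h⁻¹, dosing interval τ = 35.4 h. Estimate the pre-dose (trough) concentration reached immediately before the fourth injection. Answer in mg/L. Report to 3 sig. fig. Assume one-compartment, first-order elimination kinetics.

7.35 mg/L

C₀ per dose = Dose / Vd = 776 / 68.6 = 11.31 mg/L
Fraction remaining after one interval: r = e^(−kτ) = e^(−0.02510 × 35.4) = 0.4113
Before dose 4, 3 doses have been given (aged 1τ, 2τ, 3τ).
C_trough = C₀ × (r + r² + … + r^3) = C₀ × r(1−r^3)/(1−r)
        = 11.31 × 0.4113 × (1 − 0.06958) / (1 − 0.4113) = 7.352 mg/L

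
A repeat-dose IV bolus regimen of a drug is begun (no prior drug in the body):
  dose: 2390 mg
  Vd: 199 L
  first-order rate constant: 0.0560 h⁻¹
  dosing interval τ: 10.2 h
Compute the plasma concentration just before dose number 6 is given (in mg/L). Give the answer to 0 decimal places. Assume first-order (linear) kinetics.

C₀ per dose = Dose / Vd = 2390 / 199 = 12.01 mg/L
Fraction remaining after one interval: r = e^(−kτ) = e^(−0.05600 × 10.2) = 0.5648
Before dose 6, 5 doses have been given (aged 1τ, 2τ, 3τ, 4τ, 5τ).
C_trough = C₀ × (r + r² + … + r^5) = C₀ × r(1−r^5)/(1−r)
        = 12.01 × 0.5648 × (1 − 0.05747) / (1 − 0.5648) = 14.69 mg/L

15 mg/L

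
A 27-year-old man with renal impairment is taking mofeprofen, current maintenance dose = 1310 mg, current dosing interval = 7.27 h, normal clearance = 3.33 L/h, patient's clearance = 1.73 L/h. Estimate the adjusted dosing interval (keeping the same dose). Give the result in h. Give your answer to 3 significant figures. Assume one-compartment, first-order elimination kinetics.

To keep the same average steady-state level, dosing rate must scale with clearance.
CL ratio = 1.73 / 3.33 = 0.5195
New interval (same dose) = 7.27 / 0.5195 = 13.99 h

14.0 h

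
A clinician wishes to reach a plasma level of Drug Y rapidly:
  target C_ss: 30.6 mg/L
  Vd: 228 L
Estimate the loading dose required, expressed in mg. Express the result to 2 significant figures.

LD = Css × Vd = 30.6 × 228 = 6977 mg

7000 mg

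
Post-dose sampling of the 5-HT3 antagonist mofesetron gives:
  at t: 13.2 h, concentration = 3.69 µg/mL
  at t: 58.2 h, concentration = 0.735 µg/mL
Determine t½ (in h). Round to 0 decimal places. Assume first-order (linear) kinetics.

k = ln(C₁/C₂) / (t₂ − t₁) = ln(3.69/0.735) / (58.2 − 13.2)
  = 1.614 / 45.00 = 0.03587 h⁻¹
t½ = ln2 / k = 0.693147 / 0.03587 = 19.32 h

19 h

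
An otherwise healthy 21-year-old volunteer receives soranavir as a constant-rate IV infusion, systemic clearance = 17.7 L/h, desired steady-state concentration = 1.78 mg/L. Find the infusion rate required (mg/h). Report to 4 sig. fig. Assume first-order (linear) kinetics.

31.51 mg/h

At steady state, infusion rate R₀ = Css × CL = 1.78 × 17.70 = 31.51 mg/h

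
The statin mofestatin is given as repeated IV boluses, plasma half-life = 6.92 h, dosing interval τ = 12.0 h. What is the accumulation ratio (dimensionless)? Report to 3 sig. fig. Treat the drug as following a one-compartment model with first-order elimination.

1.43

k = ln2 / t½ = 0.693147 / 6.92 = 0.1002 h⁻¹
e^(−kτ) = e^(−0.1002 × 12.0) = 0.3005
Accumulation ratio R = 1 / (1 − e^(−kτ)) = 1 / (1 − 0.3005) = 1.430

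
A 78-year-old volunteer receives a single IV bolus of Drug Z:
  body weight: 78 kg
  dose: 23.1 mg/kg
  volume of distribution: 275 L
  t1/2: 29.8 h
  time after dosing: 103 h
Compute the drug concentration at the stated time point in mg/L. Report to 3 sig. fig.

Total dose = 23.1 × 78 = 1802 mg
C₀ = Dose / Vd = 1802 / 275 = 6.553 mg/L
k = ln2 / t½ = 0.693147 / 29.8 = 0.02326 h⁻¹
C = C₀ · e^(−k·t) = 6.553 × e^(−0.02326 × 103)
  = 6.553 × 0.09110 = 0.5970 mg/L

0.597 mg/L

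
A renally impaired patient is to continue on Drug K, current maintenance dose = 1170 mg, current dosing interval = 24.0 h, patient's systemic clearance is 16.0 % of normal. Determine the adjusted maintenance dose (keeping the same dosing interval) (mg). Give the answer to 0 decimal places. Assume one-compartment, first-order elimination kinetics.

187 mg

To keep the same average steady-state level, dosing rate must scale with clearance.
CL ratio = 16.0 / 100 = 0.1600
New dose (same interval) = 1170 × 0.1600 = 187.2 mg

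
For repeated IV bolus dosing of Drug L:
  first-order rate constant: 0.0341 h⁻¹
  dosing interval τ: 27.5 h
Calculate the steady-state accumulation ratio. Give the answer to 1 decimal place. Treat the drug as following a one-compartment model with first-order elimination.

1.6

e^(−kτ) = e^(−0.03410 × 27.5) = 0.3915
Accumulation ratio R = 1 / (1 − e^(−kτ)) = 1 / (1 − 0.3915) = 1.643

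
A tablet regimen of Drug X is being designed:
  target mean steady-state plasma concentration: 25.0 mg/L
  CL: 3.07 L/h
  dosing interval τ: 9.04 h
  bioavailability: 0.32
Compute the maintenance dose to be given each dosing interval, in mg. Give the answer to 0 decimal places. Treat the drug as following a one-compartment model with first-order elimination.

At steady state, F × (Dose/τ) = Css × CL.
Dose = Css × CL × τ / F = 25.0 × 3.070 × 9.04 / 0.32 = 2168 mg

2168 mg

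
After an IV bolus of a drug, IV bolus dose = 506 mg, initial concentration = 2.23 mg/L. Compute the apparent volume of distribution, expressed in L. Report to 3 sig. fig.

227 L

Vd = Dose / C₀ = 506.0 / 2.23 = 226.9 L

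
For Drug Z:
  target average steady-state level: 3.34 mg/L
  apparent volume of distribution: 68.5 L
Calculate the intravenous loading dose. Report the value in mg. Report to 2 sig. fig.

LD = Css × Vd = 3.34 × 68.5 = 228.8 mg

230 mg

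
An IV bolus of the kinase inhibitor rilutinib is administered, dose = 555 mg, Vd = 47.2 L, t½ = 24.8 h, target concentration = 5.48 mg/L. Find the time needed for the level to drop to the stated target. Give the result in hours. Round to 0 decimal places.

C₀ = Dose / Vd = 555.0 / 47.2 = 11.76 mg/L
k = ln2 / t½ = 0.693147 / 24.8 = 0.02795 h⁻¹
t = ln(C₀ / C) / k = ln(11.76 / 5.48) / 0.02795
  = ln(2.146) / 0.02795 = 0.7636 / 0.02795 = 27.32 h

27 h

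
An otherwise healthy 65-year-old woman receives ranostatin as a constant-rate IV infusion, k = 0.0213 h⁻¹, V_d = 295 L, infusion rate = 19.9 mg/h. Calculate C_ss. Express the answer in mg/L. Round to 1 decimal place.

CL = k × Vd = 0.02130 × 295 = 6.284 L/h
At steady state Css = R₀ / CL = 19.9 / 6.284 = 3.167 mg/L

3.2 mg/L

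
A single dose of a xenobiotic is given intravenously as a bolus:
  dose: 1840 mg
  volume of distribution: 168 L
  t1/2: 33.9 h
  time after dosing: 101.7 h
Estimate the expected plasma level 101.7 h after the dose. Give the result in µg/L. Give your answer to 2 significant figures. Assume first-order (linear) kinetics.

C₀ = Dose / Vd = 1840 / 168 = 10.95 mg/L
k = ln2 / t½ = 0.693147 / 33.9 = 0.02045 h⁻¹
t / t½ = 101.7 / 33.9 = 3 half-lives
C = C₀ × (1/2)^3 = 10.95 × 0.1250 = 1.369 mg/L
Convert: 1.369 mg/L × 1000 = 1369 µg/L

1400 µg/L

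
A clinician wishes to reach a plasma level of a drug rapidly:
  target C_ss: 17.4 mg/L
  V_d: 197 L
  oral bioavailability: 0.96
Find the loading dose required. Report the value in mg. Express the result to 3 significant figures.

3570 mg

LD = Css × Vd / F = 17.4 × 197 / 0.96 = 3571 mg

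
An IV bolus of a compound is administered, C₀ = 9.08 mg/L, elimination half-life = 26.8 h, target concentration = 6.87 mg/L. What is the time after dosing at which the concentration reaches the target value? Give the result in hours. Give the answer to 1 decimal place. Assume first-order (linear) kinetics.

10.8 h

k = ln2 / t½ = 0.693147 / 26.8 = 0.02586 h⁻¹
t = ln(C₀ / C) / k = ln(9.080 / 6.87) / 0.02586
  = ln(1.322) / 0.02586 = 0.2791 / 0.02586 = 10.79 h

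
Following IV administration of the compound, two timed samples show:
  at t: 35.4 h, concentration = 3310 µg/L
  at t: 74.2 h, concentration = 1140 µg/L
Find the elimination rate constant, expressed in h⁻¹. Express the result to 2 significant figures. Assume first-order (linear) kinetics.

0.027 h⁻¹

k = ln(C₁/C₂) / (t₂ − t₁) = ln(3310/1140) / (74.2 − 35.4)
  = 1.066 / 38.80 = 0.02747 h⁻¹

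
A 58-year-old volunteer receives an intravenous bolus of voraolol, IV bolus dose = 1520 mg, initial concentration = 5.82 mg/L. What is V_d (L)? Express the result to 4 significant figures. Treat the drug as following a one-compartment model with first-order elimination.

Vd = Dose / C₀ = 1520 / 5.82 = 261.2 L

261.2 L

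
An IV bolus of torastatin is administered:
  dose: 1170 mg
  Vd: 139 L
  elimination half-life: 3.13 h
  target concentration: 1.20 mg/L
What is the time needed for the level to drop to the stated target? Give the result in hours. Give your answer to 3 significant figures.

C₀ = Dose / Vd = 1170 / 139 = 8.417 mg/L
k = ln2 / t½ = 0.693147 / 3.13 = 0.2215 h⁻¹
t = ln(C₀ / C) / k = ln(8.417 / 1.20) / 0.2215
  = ln(7.014) / 0.2215 = 1.948 / 0.2215 = 8.795 h

8.80 h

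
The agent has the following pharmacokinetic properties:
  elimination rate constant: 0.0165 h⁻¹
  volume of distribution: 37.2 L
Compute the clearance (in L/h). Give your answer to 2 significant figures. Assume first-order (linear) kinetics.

0.61 L/h

CL = k × Vd = 0.0165 × 37.2 = 0.6138 L/h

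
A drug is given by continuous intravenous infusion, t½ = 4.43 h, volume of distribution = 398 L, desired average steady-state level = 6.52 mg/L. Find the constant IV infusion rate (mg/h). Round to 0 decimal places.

406 mg/h

k = ln2 / t½ = 0.693147 / 4.43 = 0.1565 h⁻¹
CL = k × Vd = 0.1565 × 398 = 62.29 L/h
At steady state, infusion rate R₀ = Css × CL = 6.52 × 62.29 = 406.1 mg/h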